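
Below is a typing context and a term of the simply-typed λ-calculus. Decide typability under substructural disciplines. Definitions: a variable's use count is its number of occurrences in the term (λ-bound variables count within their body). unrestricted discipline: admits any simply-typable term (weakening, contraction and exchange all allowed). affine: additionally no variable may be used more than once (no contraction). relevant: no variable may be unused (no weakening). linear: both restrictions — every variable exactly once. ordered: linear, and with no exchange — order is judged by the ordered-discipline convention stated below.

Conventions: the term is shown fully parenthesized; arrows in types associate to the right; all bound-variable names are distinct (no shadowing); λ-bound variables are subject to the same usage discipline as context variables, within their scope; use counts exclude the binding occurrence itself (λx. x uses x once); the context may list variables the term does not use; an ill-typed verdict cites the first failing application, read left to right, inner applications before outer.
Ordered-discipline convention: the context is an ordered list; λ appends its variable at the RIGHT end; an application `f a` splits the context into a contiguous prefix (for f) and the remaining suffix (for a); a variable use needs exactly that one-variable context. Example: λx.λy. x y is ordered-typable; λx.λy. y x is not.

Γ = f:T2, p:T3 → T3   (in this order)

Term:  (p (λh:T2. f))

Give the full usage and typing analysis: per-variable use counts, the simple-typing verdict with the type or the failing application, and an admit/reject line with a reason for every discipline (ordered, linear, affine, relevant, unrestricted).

counts: f ×1, p ×1, h (bound) ×0
use order (left to right): p, f
typing: ill-typed: a function awaiting T3 gets T2 → T2
ordered ✗ (a type mismatch blocks all five)
linear ✗ (the type mismatch rejects it)
affine ✗ (not simply typable)
relevant ✗ (fails simple typing)
unrestricted ✗ (a type mismatch blocks all five)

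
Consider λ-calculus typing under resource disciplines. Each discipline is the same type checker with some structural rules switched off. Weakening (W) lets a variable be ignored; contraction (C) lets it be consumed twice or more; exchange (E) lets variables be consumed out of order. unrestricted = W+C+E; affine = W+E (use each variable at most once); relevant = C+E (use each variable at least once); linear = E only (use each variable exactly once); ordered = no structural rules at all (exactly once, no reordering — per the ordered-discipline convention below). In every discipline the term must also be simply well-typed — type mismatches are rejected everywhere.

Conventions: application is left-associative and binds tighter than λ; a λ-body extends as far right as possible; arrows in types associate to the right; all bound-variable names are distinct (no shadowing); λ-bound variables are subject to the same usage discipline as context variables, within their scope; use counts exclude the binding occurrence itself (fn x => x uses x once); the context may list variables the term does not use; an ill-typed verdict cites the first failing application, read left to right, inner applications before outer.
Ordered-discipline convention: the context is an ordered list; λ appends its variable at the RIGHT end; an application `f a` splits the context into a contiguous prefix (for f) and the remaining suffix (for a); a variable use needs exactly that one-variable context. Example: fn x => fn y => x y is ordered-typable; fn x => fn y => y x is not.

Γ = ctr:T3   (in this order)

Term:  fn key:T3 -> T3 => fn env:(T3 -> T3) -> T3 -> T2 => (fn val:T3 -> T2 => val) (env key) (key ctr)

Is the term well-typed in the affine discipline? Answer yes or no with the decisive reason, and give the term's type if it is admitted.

no — key ×2 used more than once (contraction)
variable uses: ctr ×1; key (bound) ×2; env (bound) ×1; val (bound) ×1
order of uses: val, env, key, key, ctr
typing: ✓ — (T3 -> T3) -> ((T3 -> T3) -> T3 -> T2) -> T2
across the five disciplines: ordered ✗ | linear ✗ | affine ✗ | relevant ✓ | unrestricted ✓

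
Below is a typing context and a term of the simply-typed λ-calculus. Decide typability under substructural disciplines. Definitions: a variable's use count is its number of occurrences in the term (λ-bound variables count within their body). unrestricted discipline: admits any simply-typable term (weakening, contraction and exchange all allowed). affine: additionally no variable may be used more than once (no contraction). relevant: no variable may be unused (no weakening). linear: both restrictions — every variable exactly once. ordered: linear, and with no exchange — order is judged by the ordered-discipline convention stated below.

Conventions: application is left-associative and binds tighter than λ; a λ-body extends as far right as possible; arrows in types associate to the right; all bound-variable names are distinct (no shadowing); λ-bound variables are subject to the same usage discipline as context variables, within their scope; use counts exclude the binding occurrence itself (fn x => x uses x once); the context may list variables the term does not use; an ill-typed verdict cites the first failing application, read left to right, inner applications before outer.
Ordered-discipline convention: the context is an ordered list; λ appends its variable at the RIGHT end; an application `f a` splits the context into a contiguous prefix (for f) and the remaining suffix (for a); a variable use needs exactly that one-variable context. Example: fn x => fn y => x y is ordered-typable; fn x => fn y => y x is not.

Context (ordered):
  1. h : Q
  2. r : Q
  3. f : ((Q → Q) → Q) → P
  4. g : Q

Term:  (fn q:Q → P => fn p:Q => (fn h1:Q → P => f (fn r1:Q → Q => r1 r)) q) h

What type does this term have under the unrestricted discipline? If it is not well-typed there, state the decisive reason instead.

not well-typed under unrestricted — fails simple typing
use counts: h=1, r=1, f=1, g=0, q [bound]=1, p [bound]=0, h1 [bound]=0, r1 [bound]=1
left-to-right use order: f, r1, r, q, h
typing: ill-typed: argument of type Q where Q → P is required
per-discipline verdicts: ordered ✗, linear ✗, affine ✗, relevant ✗, unrestricted ✗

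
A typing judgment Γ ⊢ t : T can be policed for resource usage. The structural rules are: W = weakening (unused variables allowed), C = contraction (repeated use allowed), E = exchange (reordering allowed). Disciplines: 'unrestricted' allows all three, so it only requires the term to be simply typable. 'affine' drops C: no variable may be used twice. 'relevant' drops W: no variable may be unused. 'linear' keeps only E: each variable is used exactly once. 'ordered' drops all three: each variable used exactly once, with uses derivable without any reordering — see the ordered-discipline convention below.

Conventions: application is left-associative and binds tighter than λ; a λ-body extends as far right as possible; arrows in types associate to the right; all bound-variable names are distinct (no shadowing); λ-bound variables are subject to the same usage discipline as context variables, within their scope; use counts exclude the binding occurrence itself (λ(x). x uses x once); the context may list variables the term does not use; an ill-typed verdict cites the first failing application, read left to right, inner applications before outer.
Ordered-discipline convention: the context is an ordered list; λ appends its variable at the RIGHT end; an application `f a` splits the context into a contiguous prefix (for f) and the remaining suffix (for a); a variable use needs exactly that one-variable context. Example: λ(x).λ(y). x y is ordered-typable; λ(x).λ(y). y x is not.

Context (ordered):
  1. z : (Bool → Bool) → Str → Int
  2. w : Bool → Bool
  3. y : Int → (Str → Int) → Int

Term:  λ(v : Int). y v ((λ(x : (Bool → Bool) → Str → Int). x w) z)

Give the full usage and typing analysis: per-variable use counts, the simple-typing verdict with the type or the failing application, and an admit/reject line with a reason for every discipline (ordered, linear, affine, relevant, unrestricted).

variable uses: z=1; w=1; y=1; v (λ-bound)=1; x (λ-bound)=1
left-to-right use order: y, v, x, w, z
typing: the term checks, with type Int → Int
ordered: ✗ — use order y, v, x, w, z needs exchange
linear: ✓ — z, w, y, v, x: one use apiece
affine: ✓ — z, w, y, v, x: no repeats, contraction unneeded
relevant: ✓ — at least one use each (z, w, y, v, x)
unrestricted: ✓ — well-typed at Int → Int; no restrictions here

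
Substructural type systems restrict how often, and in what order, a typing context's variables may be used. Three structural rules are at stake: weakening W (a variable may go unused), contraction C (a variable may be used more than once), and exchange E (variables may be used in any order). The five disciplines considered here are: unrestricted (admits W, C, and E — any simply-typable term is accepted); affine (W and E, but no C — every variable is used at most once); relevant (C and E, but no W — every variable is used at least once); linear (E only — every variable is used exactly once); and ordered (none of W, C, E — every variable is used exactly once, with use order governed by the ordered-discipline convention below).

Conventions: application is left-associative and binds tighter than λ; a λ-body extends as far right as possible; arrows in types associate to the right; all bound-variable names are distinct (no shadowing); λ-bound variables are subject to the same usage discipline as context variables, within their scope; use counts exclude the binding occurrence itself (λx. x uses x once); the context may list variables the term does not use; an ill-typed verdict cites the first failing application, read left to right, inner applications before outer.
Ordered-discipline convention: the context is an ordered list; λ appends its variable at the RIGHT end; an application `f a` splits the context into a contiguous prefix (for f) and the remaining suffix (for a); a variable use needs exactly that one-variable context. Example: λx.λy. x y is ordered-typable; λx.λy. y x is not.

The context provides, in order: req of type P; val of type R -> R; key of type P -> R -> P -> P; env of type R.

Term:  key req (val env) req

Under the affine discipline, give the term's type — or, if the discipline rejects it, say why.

not well-typed under affine — uses contraction: req ×2
variable uses: req: 2×; val: 1×; key: 1×; env: 1×
use order (left to right): key, req, val, env, req
typing: the term checks, with type P
summary: ordered ✗; linear ✗; affine ✗; relevant ✓; unrestricted ✓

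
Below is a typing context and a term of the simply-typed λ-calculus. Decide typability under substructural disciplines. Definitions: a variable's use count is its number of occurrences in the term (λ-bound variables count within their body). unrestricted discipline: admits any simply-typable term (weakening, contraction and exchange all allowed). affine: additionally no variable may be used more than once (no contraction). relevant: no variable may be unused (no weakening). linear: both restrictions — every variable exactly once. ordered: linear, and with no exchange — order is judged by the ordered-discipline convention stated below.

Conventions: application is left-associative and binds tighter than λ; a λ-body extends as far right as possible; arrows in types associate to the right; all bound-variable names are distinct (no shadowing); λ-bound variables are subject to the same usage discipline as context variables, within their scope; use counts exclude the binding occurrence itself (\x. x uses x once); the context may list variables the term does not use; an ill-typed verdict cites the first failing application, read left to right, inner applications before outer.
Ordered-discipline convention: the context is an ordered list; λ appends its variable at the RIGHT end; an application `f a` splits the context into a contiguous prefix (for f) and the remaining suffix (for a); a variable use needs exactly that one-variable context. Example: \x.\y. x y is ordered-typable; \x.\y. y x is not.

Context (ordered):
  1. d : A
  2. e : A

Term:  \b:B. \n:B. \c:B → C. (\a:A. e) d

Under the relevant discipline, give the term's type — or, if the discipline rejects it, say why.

not well-typed under relevant — needs weakening: b, n, c, a unused
use counts: d: 1; e: 1; b (bound): 0; n (bound): 0; c (bound): 0; a (bound): 0
left-to-right use order: e, d
typing: ✓ — B → B → (B → C) → A
per-discipline verdicts: ordered ✗ · linear ✗ · affine ✓ · relevant ✗ · unrestricted ✓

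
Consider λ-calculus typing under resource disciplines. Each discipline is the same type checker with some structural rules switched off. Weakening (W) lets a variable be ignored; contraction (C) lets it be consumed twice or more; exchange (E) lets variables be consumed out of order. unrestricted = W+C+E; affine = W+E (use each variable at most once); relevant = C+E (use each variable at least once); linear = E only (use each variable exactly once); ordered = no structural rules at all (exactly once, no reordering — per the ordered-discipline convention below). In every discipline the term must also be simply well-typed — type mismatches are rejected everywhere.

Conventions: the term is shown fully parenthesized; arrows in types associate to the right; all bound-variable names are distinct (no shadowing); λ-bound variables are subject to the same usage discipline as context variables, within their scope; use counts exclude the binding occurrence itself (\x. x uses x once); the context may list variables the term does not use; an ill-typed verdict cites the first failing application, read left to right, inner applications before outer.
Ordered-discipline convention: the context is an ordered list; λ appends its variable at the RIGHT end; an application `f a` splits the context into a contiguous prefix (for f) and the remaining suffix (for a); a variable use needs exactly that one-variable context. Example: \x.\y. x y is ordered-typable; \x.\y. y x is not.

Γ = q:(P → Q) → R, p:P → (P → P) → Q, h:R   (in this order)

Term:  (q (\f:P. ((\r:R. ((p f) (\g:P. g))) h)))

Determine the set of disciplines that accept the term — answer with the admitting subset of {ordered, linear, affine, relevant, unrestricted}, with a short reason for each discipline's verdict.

admitted in: affine, unrestricted
usage: q: 1; p: 1; h: 1; f [bound]: 1; r [bound]: 0; g [bound]: 1
uses in reading order: q, p, f, g, h
typing: ✓ — R
ordered: ✗ — unused: r — weakening required
linear: ✗ — unused: r — weakening required
affine: ✓ — no duplicate uses among q, p, h, f, r, g
relevant: ✗ — unused: r — weakening required
unrestricted: ✓ — type-checks (R) and nothing is barred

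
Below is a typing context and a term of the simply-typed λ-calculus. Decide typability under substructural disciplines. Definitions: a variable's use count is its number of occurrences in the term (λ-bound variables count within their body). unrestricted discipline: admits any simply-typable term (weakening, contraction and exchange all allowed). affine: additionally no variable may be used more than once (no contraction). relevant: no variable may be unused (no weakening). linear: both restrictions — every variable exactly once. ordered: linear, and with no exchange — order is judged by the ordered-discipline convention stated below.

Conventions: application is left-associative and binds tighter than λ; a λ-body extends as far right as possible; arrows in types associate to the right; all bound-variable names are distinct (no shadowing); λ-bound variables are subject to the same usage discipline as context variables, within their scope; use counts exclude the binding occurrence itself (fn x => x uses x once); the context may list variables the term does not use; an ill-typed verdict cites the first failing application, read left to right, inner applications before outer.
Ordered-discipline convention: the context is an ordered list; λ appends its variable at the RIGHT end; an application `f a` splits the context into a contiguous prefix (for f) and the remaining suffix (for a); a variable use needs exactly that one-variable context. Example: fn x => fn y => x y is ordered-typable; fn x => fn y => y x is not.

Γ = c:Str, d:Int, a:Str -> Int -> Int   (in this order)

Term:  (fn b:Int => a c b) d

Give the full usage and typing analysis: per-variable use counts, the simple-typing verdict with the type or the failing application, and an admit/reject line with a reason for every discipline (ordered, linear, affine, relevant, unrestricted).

variable uses: c: 1×, d: 1×, a: 1×, b [bound]: 1×
uses in reading order: a, c, b, d
typing: the term checks, with type Int
ordered: ✗ — no contiguous prefix/suffix split fits a, c, b, d
linear: ✓ — exactly-once usage across c, d, a, b
affine: ✓ — no duplicate uses among c, d, a, b
relevant: ✓ — every one of c, d, a, b appears
unrestricted: ✓ — type-checks (Int) and nothing is barred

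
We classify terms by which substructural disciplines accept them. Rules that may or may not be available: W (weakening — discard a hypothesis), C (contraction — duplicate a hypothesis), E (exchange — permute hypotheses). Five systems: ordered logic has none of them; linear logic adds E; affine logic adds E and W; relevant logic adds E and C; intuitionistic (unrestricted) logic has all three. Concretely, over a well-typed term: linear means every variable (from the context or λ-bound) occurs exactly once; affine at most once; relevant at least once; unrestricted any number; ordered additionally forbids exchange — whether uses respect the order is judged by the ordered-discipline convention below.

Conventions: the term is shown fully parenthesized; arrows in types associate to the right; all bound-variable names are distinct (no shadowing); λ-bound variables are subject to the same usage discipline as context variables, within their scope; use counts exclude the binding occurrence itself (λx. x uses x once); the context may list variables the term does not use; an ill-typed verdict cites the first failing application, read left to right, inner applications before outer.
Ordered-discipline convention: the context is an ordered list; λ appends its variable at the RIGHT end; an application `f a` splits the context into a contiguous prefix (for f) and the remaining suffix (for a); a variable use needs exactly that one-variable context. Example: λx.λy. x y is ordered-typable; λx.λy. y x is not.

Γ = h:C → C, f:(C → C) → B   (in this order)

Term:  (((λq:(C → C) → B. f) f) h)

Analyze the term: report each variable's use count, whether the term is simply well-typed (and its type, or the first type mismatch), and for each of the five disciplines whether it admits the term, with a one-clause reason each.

use counts: h: 1, f: 2, q (λ-bound): 0
order of uses: f, f, h
typing: well-typed — term : B
ordered: ✗, needs contraction — f ×2; q left unused
linear: ✗, needs contraction — f ×2; q left unused
affine: ✗, needs contraction — f ×2
relevant: ✗, q left unused
unrestricted: ✓, well-typed at B; no restrictions here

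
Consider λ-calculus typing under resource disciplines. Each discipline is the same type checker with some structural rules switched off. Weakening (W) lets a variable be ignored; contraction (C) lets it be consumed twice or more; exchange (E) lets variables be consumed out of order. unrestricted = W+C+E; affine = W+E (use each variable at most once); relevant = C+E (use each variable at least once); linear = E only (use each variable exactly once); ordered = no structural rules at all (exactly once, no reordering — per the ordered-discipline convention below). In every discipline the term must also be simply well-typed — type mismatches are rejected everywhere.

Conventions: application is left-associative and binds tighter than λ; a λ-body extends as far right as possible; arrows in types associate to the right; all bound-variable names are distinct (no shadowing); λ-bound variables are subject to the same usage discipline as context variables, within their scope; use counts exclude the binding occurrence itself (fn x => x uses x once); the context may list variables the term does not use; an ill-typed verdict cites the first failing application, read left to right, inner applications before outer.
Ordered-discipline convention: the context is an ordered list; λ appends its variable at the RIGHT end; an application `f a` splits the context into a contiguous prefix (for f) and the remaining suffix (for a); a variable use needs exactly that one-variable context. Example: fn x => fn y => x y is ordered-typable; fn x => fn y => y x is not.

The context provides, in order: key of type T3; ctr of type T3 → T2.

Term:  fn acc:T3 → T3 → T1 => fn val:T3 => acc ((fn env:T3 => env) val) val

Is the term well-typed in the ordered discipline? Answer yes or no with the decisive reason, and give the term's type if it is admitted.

no — needs contraction — val ×2; key, ctr never used (weakening)
variable uses: key ×0; ctr ×0; acc (λ-bound) ×1; val (λ-bound) ×2; env (λ-bound) ×1
left-to-right use order: acc, env, val, val
typing: well-typed — term : (T3 → T3 → T1) → T3 → T1
per-discipline verdicts: ordered ✗, linear ✗, affine ✗, relevant ✗, unrestricted ✓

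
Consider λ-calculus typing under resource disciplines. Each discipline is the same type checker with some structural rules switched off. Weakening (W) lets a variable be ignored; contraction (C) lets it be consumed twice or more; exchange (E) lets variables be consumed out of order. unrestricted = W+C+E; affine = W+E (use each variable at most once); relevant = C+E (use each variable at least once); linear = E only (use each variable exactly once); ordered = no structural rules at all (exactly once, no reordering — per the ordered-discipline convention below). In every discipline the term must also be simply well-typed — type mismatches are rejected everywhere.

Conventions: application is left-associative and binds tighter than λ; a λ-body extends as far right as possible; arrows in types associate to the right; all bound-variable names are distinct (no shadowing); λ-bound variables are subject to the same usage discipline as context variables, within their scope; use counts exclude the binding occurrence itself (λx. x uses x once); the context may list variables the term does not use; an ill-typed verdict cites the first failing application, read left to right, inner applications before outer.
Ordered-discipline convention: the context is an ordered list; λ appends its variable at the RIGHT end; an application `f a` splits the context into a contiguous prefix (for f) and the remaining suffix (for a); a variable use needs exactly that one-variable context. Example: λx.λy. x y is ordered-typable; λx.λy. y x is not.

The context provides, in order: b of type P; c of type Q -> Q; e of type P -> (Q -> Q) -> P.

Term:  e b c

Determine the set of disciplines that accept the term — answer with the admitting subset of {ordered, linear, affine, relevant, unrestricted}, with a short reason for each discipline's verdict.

admitted by: linear, affine, relevant, unrestricted
use counts: b=1; c=1; e=1
order of uses: e, b, c
typing: the term checks, with type P
ordered ✗ (use order e, b, c needs exchange)
linear ✓ (b, c, e: one use apiece)
affine ✓ (b, c, e: no repeats, contraction unneeded)
relevant ✓ (b, c, e: all used, weakening unneeded)
unrestricted ✓ (simply typable at P; W, C, E all held)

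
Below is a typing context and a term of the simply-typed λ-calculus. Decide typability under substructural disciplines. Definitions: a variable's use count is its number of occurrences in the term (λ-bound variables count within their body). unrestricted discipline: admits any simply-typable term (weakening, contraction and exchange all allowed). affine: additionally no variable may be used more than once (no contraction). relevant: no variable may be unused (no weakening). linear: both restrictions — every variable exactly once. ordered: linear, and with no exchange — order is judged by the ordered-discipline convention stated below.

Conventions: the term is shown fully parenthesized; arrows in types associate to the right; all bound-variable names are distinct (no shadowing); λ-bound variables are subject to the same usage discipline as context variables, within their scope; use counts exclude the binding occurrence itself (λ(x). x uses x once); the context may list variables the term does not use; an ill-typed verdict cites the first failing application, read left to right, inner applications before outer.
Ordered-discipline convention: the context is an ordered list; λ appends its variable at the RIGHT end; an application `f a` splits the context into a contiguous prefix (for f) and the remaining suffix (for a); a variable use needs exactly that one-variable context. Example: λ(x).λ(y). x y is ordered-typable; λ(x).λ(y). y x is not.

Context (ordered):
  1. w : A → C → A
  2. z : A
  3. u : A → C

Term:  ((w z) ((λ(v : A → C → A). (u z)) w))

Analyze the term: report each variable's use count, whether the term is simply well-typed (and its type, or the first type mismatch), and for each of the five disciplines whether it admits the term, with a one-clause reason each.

use counts: w=2; z=2; u=1; v (bound)=0
use order (left to right): w, z, u, z, w
typing: the term checks, with type A
ordered: ✗, repeated use of w ×2, z ×2; v never used (weakening)
linear: ✗, repeated use of w ×2, z ×2; v never used (weakening)
affine: ✗, repeated use of w ×2, z ×2
relevant: ✗, v never used (weakening)
unrestricted: ✓, type-checks (A) and nothing is barred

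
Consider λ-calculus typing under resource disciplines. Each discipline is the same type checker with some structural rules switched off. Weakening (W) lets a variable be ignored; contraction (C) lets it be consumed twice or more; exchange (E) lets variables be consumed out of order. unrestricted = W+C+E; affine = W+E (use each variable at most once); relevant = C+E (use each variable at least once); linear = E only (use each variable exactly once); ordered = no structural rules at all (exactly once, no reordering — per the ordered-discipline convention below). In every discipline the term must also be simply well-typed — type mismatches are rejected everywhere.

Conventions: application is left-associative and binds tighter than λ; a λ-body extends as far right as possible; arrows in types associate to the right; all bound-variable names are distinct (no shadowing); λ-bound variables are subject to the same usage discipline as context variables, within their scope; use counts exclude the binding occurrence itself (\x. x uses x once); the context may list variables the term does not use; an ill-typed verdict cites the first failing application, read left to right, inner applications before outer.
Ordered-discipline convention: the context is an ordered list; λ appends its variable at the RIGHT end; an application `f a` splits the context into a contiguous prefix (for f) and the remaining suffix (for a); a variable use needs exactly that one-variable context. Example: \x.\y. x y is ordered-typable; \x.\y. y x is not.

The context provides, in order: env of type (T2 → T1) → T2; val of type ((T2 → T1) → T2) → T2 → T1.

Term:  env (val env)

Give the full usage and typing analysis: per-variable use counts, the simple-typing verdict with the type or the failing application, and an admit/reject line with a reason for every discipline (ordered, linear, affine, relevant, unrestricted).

usage: env: 2×, val: 1×
order of uses: env, val, env
typing: ✓ — T2
ordered: ✗ — needs contraction — env ×2
linear: ✗ — needs contraction — env ×2
affine: ✗ — needs contraction — env ×2
relevant: ✓ — every one of env, val appears
unrestricted: ✓ — simply typable at T2; W, C, E all held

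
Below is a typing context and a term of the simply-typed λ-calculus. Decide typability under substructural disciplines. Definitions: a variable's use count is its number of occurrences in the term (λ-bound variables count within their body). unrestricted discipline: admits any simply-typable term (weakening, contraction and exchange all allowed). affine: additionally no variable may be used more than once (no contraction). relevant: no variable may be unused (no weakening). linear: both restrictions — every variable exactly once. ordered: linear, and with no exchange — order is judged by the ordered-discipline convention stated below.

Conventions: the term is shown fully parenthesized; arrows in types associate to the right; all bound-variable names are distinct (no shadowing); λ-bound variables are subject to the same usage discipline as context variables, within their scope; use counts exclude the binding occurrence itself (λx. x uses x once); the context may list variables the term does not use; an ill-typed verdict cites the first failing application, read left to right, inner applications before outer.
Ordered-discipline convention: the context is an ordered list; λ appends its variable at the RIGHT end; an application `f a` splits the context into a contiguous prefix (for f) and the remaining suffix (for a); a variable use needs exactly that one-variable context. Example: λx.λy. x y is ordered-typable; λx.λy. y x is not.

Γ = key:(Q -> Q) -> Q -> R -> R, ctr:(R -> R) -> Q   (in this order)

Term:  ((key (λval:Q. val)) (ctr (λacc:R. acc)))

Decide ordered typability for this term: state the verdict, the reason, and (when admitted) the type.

yes — single-use (key, ctr, val, acc), ordered derivation ok; term : R -> R
usage: key: 1; ctr: 1; val (bound): 1; acc (bound): 1
uses in reading order: key, val, ctr, acc
typing: well-typed at R -> R
summary: ordered ✓ · linear ✓ · affine ✓ · relevant ✓ · unrestricted ✓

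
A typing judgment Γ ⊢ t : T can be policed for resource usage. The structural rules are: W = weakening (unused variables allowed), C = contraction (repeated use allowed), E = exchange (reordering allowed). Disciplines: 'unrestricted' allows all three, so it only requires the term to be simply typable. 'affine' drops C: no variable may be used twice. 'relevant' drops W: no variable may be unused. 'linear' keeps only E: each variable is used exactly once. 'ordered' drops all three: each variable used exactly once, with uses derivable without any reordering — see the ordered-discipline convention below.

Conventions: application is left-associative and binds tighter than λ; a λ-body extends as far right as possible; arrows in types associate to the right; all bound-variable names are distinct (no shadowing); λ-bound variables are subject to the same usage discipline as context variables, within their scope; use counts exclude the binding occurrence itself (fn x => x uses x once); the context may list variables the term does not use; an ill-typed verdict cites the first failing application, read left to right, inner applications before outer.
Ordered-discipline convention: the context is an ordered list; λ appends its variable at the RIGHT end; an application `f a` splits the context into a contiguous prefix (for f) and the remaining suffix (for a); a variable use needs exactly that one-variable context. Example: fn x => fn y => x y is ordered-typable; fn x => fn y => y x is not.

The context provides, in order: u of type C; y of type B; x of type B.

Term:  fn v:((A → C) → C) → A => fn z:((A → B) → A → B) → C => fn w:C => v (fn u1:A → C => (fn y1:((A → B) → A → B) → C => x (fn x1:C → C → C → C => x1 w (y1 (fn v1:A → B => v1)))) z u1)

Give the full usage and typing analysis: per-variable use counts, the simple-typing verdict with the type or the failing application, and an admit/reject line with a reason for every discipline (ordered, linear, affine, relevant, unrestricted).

use counts: u: 0; y: 0; x: 1; v (λ-bound): 1; z (λ-bound): 1; w (λ-bound): 1; u1 (λ-bound): 1; y1 (λ-bound): 1; x1 (λ-bound): 1; v1 (λ-bound): 1
order of uses: v, x, x1, w, y1, v1, z, u1
typing: ill-typed: applying a non-function (B)
ordered: ✗, not simply typable
linear: ✗, fails simple typing
affine: ✗, a type mismatch blocks all five
relevant: ✗, the type mismatch rejects it
unrestricted: ✗, not simply typable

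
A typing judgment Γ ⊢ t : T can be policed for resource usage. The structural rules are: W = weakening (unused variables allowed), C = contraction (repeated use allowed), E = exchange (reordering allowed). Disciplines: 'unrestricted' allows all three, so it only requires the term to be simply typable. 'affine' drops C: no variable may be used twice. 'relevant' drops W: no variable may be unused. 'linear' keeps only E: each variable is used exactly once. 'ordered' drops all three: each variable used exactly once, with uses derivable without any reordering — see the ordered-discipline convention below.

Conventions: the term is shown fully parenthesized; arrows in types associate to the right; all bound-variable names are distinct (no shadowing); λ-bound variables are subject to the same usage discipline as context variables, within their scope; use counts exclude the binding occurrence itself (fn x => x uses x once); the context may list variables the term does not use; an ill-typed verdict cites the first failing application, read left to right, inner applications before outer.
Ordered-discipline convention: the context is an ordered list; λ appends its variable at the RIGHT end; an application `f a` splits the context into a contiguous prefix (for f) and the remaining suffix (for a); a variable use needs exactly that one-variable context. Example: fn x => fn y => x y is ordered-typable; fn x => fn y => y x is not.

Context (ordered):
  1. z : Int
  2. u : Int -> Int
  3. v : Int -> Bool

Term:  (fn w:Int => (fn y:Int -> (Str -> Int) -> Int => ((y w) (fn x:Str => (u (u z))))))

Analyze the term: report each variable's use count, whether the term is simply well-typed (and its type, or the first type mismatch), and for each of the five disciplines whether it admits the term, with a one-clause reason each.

use counts: z ×1; u ×2; v ×0; w [bound] ×1; y [bound] ×1; x [bound] ×0
left-to-right use order: y, w, u, u, z
typing: well-typed — term : Int -> (Int -> (Str -> Int) -> Int) -> Int
ordered: ✗, u ×2 used more than once (contraction); needs weakening: v, x unused
linear: ✗, u ×2 used more than once (contraction); needs weakening: v, x unused
affine: ✗, u ×2 used more than once (contraction)
relevant: ✗, needs weakening: v, x unused
unrestricted: ✓, typability at Int -> (Int -> (Str -> Int) -> Int) -> Int is all that's needed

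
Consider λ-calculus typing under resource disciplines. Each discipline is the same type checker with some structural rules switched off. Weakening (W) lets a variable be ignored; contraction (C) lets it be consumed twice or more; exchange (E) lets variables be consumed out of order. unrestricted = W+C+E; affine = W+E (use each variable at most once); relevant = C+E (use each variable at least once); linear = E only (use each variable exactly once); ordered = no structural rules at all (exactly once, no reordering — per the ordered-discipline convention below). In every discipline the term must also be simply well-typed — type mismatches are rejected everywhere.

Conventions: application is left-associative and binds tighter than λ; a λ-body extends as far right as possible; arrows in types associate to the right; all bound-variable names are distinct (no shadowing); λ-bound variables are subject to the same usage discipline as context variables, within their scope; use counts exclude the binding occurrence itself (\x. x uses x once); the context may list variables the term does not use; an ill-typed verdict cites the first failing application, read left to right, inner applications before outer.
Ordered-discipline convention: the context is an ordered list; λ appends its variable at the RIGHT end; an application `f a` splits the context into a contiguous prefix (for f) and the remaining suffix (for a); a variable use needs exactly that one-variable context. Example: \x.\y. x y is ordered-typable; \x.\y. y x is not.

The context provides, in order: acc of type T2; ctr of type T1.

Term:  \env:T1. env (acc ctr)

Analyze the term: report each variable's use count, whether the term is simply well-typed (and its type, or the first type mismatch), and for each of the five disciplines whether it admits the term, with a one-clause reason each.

usage: acc: 1; ctr: 1; env (bound): 1
order of uses: env, acc, ctr
typing: ill-typed: applying a non-function (T2)
ordered ✗ (a type mismatch blocks all five)
linear ✗ (the type mismatch rejects it)
affine ✗ (not simply typable)
relevant ✗ (fails simple typing)
unrestricted ✗ (a type mismatch blocks all five)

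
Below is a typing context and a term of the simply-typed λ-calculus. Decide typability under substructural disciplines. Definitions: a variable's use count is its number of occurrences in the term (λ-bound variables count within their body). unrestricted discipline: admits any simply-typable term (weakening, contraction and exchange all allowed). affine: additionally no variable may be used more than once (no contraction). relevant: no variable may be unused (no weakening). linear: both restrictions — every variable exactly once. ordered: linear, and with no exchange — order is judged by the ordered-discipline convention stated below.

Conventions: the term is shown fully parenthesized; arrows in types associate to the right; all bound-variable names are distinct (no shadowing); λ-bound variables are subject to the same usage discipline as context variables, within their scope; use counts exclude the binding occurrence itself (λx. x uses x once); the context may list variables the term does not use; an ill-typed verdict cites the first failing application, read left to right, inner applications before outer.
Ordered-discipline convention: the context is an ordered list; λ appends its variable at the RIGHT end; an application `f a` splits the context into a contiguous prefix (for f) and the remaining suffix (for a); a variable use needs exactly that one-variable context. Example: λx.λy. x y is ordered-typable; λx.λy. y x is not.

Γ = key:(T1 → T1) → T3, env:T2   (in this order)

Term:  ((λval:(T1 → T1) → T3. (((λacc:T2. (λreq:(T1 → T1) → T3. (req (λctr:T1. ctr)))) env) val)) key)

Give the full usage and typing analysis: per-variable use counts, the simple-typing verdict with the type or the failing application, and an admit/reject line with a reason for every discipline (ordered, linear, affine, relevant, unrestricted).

usage: key: 1×; env: 1×; val [bound]: 1×; acc [bound]: 0×; req [bound]: 1×; ctr [bound]: 1×
use order (left to right): req, ctr, env, val, key
typing: the term checks, with type T3
ordered ✗ (needs weakening: acc unused)
linear ✗ (needs weakening: acc unused)
affine ✓ (none of key, env, val, acc, req, ctr used more than once)
relevant ✗ (needs weakening: acc unused)
unrestricted ✓ (simply typable at T3; W, C, E all held)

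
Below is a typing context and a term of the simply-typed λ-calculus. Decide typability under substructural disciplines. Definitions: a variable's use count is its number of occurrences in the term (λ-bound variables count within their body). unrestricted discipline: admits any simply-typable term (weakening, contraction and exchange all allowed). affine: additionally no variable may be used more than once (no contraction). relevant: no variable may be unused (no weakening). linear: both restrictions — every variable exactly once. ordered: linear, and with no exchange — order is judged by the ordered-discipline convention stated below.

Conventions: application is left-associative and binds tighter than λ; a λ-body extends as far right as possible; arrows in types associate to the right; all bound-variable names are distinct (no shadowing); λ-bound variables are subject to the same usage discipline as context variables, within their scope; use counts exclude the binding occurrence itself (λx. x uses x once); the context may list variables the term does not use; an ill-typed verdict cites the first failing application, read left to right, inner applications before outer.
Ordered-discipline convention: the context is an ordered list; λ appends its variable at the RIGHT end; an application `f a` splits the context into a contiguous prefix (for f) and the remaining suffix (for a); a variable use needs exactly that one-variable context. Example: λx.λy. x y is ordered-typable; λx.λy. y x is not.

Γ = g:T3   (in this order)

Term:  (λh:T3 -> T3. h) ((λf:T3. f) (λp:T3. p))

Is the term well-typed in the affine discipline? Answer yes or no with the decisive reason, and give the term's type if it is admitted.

no — the type mismatch rejects it
counts: g ×0, h [bound] ×1, f [bound] ×1, p [bound] ×1
order of uses: h, f, p
typing: ill-typed: an argument T3 -> T3 mismatches the expected T3
summary: ordered ✗, linear ✗, affine ✗, relevant ✗, unrestricted ✗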